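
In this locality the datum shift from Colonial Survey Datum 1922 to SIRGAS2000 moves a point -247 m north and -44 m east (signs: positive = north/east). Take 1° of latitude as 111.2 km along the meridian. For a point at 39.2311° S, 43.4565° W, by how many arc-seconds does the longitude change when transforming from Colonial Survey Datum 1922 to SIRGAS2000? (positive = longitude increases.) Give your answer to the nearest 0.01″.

At latitude -39.2311°, cos φ = 0.774601.
1° of longitude at this latitude = 111.2 × cos φ = 86.14 km, so Δλ = -44.0 / 86135.7 = -0.0005108° = -1.839″.

Δλ = -1.84″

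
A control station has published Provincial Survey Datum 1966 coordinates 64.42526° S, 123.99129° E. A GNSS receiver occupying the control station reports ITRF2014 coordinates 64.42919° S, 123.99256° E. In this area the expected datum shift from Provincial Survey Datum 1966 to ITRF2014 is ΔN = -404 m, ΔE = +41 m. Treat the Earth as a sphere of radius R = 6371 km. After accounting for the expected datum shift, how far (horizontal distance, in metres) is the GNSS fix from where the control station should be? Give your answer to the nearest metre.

Observed coordinate differences: Δφ = -0.00393°, Δλ = +0.00127°.
Converting to metres (1° lat = 111195 m, cos φ = 0.431688): observed ΔN = -437.0 m, observed ΔE = 61.0 m.
Subtracting the expected shift leaves a residual of -437.0 − (-404) = -33.0 m north and 61.0 − (41) = 20.0 m east.
Residual distance = √((-33.0)² + 20.0²) = 38.6 m.

39 m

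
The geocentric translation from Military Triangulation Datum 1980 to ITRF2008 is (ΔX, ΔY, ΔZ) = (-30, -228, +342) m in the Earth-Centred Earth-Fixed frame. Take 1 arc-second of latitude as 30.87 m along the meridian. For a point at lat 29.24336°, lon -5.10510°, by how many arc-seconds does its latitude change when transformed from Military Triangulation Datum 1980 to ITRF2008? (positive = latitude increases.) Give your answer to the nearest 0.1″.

sin φ = 0.488520, cos φ = 0.872553, sin λ = -0.088983, cos λ = 0.996033.
North component: ΔN = −sin φ cos λ·ΔX − sin φ sin λ·ΔY + cos φ·ΔZ = −(0.488520)(0.996033)(-30) − (0.488520)(-0.088983)(-228) + (0.872553)(342) = 303.10 m.
1° of latitude spans 3600 × 30.87 = 111132 m, so Δφ = 303.10 / 111132 × 3600 = 9.819″.

Δφ = 9.8″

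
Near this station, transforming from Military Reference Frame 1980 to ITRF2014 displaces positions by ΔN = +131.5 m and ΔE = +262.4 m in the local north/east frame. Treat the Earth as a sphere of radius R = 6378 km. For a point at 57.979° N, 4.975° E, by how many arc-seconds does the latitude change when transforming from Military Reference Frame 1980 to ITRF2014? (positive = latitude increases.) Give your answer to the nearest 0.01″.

On a sphere of radius R, 1 rad of latitude = R, so Δφ = ΔN / R = 131.5 / 6378000 = 2.0618e-05 rad = 4.253″.

Δφ = 4.25″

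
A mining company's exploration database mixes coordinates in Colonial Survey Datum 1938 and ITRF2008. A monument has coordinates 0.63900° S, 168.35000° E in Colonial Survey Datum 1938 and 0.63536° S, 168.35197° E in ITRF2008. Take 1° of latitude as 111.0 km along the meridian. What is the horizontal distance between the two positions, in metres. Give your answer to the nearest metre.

459 m

Δφ = -0.63536° − -0.63900° = +0.00364°; Δλ = 168.35197° − 168.35000° = +0.00197°.
ΔN = Δφ × 111000 = 404.0 m; ΔE = Δλ × 111000 × cos(-0.63900°) = +0.00197 × 111000 × 0.999938 = 218.7 m.
Distance = √(ΔE² + ΔN²) = √(218.7² + 404.0²) = 459.4 m.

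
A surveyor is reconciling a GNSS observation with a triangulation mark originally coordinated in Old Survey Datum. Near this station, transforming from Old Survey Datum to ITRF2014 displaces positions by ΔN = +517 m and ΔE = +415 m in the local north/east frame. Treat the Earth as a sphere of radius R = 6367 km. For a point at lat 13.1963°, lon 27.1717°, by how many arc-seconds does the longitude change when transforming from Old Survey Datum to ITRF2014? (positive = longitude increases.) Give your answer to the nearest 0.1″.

At latitude 13.1963°, cos φ = 0.973594.
One radian of longitude at latitude φ spans R cos φ, so Δλ = ΔE / (R cos φ) = 415.0 / (6367000 × 0.973594) = 6.6948e-05 rad = 13.809″.

Δλ = 13.8″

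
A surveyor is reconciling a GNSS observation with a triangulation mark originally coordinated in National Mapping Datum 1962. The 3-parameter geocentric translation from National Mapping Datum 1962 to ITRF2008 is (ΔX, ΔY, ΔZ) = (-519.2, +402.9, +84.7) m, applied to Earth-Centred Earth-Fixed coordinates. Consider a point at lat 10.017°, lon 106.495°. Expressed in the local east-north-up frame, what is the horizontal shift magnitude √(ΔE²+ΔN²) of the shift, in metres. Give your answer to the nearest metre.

384 m

The local east axis at (φ, λ) is (−sin λ, cos λ, 0), so ΔE = −sin(106.495°)·(-519.2) + cos(106.495°)·402.9 = 383.44 m.
The local north axis is (−sin φ cos λ, −sin φ sin λ, cos φ), giving ΔN = -25.642 − 67.196 + 83.409 = -9.43 m.
Horizontal magnitude = √(ΔE² + ΔN²) = √(383.44² + (-9.43)²) = 383.55 m.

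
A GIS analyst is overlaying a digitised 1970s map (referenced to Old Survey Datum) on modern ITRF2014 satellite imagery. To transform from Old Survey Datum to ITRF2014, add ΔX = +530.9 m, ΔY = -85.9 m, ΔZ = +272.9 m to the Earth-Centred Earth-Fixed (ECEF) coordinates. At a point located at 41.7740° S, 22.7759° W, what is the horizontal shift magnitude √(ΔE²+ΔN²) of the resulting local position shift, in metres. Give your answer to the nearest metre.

The local east axis at (φ, λ) is (−sin λ, cos λ, 0), so ΔE = −sin(-22.7759°)·530.9 + cos(-22.7759°)·(-85.9) = 126.32 m.
The local north axis is (−sin φ cos λ, −sin φ sin λ, cos φ), giving ΔN = 326.104 + 22.154 + 203.523 = 551.78 m.
Horizontal magnitude = √(ΔE² + ΔN²) = √(126.32² + 551.78²) = 566.06 m.

566 m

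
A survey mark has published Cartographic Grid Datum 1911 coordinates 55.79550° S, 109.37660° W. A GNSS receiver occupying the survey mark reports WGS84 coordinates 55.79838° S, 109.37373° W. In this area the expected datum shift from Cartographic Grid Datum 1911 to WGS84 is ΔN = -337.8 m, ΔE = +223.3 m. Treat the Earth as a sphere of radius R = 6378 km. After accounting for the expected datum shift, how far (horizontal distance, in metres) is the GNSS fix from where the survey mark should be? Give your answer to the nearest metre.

Observed coordinate differences: Δφ = -0.00288°, Δλ = +0.00287°.
Converting to metres (1° lat = 111317 m, cos φ = 0.562148): observed ΔN = -320.6 m, observed ΔE = 179.6 m.
Subtracting the expected shift leaves a residual of -320.6 − (-337.8) = 17.2 m north and 179.6 − (223.3) = -43.7 m east.
Residual distance = √(17.2² + (-43.7)²) = 47.0 m.

47 m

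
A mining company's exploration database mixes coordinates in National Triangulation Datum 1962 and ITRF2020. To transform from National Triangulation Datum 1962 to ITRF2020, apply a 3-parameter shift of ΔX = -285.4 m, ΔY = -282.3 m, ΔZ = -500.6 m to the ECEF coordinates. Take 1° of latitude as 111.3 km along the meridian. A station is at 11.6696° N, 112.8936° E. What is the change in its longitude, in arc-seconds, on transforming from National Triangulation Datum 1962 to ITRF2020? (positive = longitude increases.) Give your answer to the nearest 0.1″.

Δλ = 12.3″

sin φ = 0.202268, cos φ = 0.979330, sin λ = 0.921229, cos λ = -0.389021.
East component: ΔE = −sin λ·ΔX + cos λ·ΔY = −(0.921229)(-285.4) + (-0.389021)(-282.3) = 372.74 m.
1° of latitude spans 111300 m; at latitude φ, 1° of longitude spans that × cos φ = 108999.5 m, so Δλ = 372.74 / 108999.5 × 3600 = 12.311″.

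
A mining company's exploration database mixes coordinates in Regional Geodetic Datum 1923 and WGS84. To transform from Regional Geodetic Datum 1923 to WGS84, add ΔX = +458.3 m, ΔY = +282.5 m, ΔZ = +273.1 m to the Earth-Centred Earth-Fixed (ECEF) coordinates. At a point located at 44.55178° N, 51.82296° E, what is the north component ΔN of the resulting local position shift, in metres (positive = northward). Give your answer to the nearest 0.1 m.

ΔN = -159.9 m

The local north axis is (−sin φ cos λ, −sin φ sin λ, cos φ), giving ΔN = -198.731 − 155.797 + 194.616 = -159.91 m.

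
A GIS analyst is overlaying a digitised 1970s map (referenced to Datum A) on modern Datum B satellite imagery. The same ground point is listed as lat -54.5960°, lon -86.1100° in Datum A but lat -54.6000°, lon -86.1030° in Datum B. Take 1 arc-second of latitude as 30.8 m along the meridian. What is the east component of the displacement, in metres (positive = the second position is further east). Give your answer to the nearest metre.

Δφ = -54.6000° − -54.5960° = -0.0040°; Δλ = -86.1030° − -86.1100° = +0.0070°.
1° of latitude = 3600 × 30.80 = 110880 m.
ΔN = Δφ × 110880 = -443.5 m; ΔE = Δλ × 110880 × cos(-54.5960°) = +0.0070 × 110880 × 0.579338 = 449.7 m.

ΔE = 450 m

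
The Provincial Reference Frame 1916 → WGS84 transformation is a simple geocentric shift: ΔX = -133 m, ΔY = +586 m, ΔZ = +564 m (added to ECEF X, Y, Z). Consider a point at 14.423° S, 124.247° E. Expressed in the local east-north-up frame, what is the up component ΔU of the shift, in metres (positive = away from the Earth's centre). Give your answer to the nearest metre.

The local up (radial) axis is (cos φ cos λ, cos φ sin λ, sin φ), giving ΔU = 72.488 + 469.132 − 140.480 = 401.14 m.

ΔU = 401 m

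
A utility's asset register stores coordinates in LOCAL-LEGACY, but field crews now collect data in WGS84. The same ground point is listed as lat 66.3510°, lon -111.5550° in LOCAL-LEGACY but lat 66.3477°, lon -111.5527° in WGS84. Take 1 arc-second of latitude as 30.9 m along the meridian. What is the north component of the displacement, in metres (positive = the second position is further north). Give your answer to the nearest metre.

ΔN = -367 m

Δφ = 66.3477° − 66.3510° = -0.0033°; Δλ = -111.5527° − -111.5550° = +0.0023°.
1° of latitude = 3600 × 30.90 = 111240 m.
ΔN = Δφ × 111240 = -367.1 m; ΔE = Δλ × 111240 × cos(66.3510°) = +0.0023 × 111240 × 0.401133 = 102.6 m.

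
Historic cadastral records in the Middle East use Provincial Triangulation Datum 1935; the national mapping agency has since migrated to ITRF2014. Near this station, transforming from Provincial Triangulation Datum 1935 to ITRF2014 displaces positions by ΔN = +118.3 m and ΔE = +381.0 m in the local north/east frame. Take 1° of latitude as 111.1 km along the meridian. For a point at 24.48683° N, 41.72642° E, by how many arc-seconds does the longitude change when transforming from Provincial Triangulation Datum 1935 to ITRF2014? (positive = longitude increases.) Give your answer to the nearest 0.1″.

Δλ = 13.6″

At latitude 24.48683°, cos φ = 0.910057.
1° of longitude at this latitude = 111.1 × cos φ = 101.11 km, so Δλ = 381.0 / 101107.3 = 0.0037683° = 13.566″.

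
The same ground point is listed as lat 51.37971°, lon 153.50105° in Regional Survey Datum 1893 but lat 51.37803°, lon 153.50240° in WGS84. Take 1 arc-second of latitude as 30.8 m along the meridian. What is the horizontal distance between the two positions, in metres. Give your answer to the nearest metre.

Δφ = 51.37803° − 51.37971° = -0.00168°; Δλ = 153.50240° − 153.50105° = +0.00135°.
1° of latitude = 3600 × 30.80 = 110880 m.
ΔN = Δφ × 110880 = -186.3 m; ΔE = Δλ × 110880 × cos(51.37971°) = +0.00135 × 110880 × 0.624156 = 93.4 m.
Distance = √(ΔE² + ΔN²) = √(93.4² + (-186.3)²) = 208.4 m.

208 m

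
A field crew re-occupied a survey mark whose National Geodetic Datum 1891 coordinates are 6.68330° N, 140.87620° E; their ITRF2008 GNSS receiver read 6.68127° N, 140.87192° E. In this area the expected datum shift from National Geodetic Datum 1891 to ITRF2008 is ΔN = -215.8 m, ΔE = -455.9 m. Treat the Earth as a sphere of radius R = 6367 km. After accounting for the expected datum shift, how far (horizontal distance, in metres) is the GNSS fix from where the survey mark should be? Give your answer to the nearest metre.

Observed coordinate differences: Δφ = -0.00203°, Δλ = -0.00428°.
Converting to metres (1° lat = 111125 m, cos φ = 0.993205): observed ΔN = -225.6 m, observed ΔE = -472.4 m.
Subtracting the expected shift leaves a residual of -225.6 − (-215.8) = -9.8 m north and -472.4 − (-455.9) = -16.5 m east.
Residual distance = √((-9.8)² + (-16.5)²) = 19.2 m.

19 m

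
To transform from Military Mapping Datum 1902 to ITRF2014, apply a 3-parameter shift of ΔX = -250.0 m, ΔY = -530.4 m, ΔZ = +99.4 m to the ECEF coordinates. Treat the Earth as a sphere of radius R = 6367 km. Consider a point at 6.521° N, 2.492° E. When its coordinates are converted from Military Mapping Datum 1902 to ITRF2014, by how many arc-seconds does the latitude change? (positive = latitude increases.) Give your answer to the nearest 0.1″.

Δφ = 4.2″

sin φ = 0.113567, cos φ = 0.993530, sin λ = 0.043480, cos λ = 0.999054.
North component: ΔN = −sin φ cos λ·ΔX − sin φ sin λ·ΔY + cos φ·ΔZ = −(0.113567)(0.999054)(-250.0) − (0.113567)(0.043480)(-530.4) + (0.993530)(99.4) = 129.74 m.
1° of latitude spans πR/180 = 111125 m, so Δφ = 129.74 / 111125 × 3600 = 4.203″.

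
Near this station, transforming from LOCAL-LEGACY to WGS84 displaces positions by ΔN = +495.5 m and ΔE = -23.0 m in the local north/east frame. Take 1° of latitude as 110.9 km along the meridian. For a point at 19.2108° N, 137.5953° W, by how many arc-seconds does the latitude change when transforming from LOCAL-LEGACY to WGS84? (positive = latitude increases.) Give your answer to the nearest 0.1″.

1° of latitude = 110.9 km, so Δφ = 495.5 / 110900 = 0.0044680° = 16.085″.

Δφ = 16.1″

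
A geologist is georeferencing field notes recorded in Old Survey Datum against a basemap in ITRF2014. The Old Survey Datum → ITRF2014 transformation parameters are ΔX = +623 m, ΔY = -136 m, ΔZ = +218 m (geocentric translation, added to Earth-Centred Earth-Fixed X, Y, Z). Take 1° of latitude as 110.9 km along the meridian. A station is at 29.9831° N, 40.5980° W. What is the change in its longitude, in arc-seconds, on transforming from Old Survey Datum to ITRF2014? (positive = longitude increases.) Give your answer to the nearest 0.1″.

sin φ = 0.499745, cos φ = 0.866173, sin λ = -0.650748, cos λ = 0.759294.
East component: ΔE = −sin λ·ΔX + cos λ·ΔY = −(-0.650748)(623) + (0.759294)(-136) = 302.15 m.
1° of latitude spans 110900 m; at latitude φ, 1° of longitude spans that × cos φ = 96058.6 m, so Δλ = 302.15 / 96058.6 × 3600 = 11.324″.

Δλ = 11.3″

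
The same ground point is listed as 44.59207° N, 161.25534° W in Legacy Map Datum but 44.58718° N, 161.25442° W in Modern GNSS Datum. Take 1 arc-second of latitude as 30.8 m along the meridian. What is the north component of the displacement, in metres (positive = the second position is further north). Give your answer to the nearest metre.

ΔN = -542 m

Δφ = 44.58718° − 44.59207° = -0.00489°; Δλ = -161.25442° − -161.25534° = +0.00092°.
1° of latitude = 3600 × 30.80 = 110880 m.
ΔN = Δφ × 110880 = -542.2 m; ΔE = Δλ × 110880 × cos(44.59207°) = +0.00092 × 110880 × 0.712123 = 72.6 m.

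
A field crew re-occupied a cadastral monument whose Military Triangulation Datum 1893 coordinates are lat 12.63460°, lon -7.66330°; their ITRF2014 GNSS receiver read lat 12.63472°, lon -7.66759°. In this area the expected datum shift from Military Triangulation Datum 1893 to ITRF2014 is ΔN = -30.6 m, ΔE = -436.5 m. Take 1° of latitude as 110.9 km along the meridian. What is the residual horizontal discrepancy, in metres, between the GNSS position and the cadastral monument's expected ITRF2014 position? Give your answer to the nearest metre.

52 m

Observed coordinate differences: Δφ = +0.00012°, Δλ = -0.00429°.
Converting to metres (1° lat = 110900 m, cos φ = 0.975785): observed ΔN = 13.3 m, observed ΔE = -464.2 m.
Subtracting the expected shift leaves a residual of 13.3 − (-30.6) = 43.9 m north and -464.2 − (-436.5) = -27.7 m east.
Residual distance = √(43.9² + (-27.7)²) = 51.9 m.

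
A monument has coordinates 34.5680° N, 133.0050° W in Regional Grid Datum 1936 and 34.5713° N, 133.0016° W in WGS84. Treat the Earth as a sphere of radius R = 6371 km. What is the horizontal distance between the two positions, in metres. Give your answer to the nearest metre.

Δφ = 34.5713° − 34.5680° = +0.0033°; Δλ = -133.0016° − -133.0050° = +0.0034°.
1° along a meridian = πR/180 = 111195 m.
ΔN = Δφ × 111195 = 366.9 m; ΔE = Δλ × 111195 × cos(34.5680°) = +0.0034 × 111195 × 0.823453 = 311.3 m.
Distance = √(ΔE² + ΔN²) = √(311.3² + 366.9²) = 481.2 m.

481 m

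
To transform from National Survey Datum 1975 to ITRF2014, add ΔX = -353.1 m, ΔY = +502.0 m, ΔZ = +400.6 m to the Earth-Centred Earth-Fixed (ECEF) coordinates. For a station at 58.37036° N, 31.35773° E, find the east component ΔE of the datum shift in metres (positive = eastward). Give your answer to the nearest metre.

ΔE = 612 m

At φ = 58.37036°, λ = 31.35773°: sin φ = 0.851456, cos φ = 0.524426, sin λ = 0.520380, cos λ = 0.853935.
ΔE = −sin λ·ΔX + cos λ·ΔY = −(0.520380)·(-353.1) + (0.853935)·(502.0) = 612.42 m.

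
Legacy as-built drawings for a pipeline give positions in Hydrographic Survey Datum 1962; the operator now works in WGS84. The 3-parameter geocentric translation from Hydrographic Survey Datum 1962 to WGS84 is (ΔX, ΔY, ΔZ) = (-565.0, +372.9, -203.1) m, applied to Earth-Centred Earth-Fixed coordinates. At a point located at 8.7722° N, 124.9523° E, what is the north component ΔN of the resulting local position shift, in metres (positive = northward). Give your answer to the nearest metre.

The local north axis is (−sin φ cos λ, −sin φ sin λ, cos φ), giving ΔN = -49.364 − 46.612 − 200.724 = -296.70 m.

ΔN = -297 m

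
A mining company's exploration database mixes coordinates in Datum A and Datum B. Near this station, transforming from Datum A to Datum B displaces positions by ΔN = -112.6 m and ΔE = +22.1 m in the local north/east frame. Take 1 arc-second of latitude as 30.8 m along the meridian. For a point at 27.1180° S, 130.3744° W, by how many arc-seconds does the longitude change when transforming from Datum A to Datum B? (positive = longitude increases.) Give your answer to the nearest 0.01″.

Δλ = 0.81″

At latitude -27.1180°, cos φ = 0.890070.
1″ of longitude at this latitude = 30.80 × cos φ = 27.4141 m, so Δλ = 22.1 / 27.4141 = 0.806″.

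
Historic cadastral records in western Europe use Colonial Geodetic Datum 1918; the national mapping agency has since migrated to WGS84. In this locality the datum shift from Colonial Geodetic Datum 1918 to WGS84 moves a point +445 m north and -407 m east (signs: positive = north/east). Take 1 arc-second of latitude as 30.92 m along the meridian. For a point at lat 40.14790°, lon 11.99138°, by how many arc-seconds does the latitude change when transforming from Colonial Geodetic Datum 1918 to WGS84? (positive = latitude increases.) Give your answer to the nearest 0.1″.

1″ of latitude = 30.92 m, so Δφ = 445.0 / 30.92 = 14.392″.

Δφ = 14.4″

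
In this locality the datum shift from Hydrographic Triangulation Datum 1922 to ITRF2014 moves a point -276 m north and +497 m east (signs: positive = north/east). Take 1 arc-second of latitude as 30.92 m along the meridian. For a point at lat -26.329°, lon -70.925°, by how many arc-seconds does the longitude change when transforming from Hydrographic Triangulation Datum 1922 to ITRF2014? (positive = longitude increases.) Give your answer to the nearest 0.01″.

Δλ = 17.93″

At latitude -26.329°, cos φ = 0.896262.
1″ of longitude at this latitude = 30.92 × cos φ = 27.7124 m, so Δλ = 497.0 / 27.7124 = 17.934″.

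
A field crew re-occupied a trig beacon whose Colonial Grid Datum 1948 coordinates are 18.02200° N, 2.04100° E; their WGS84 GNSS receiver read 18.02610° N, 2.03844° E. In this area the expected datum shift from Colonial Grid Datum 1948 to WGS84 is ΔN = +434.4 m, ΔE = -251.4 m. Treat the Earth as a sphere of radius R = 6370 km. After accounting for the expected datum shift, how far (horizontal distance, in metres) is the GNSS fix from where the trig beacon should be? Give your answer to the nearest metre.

Observed coordinate differences: Δφ = +0.00410°, Δλ = -0.00256°.
Converting to metres (1° lat = 111177 m, cos φ = 0.950938): observed ΔN = 455.8 m, observed ΔE = -270.7 m.
Subtracting the expected shift leaves a residual of 455.8 − (434.4) = 21.4 m north and -270.7 − (-251.4) = -19.3 m east.
Residual distance = √(21.4² + (-19.3)²) = 28.8 m.

29 m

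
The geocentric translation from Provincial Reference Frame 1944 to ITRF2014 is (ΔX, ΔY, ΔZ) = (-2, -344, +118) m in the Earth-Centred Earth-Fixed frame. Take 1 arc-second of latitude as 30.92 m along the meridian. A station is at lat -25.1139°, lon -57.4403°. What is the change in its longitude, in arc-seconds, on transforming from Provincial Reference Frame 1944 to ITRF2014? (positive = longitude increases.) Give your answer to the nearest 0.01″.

sin φ = -0.424419, cos φ = 0.905466, sin λ = -0.842831, cos λ = 0.538178.
East component: ΔE = −sin λ·ΔX + cos λ·ΔY = −(-0.842831)(-2) + (0.538178)(-344) = -186.82 m.
1° of latitude spans 3600 × 30.92 = 111312 m; at latitude φ, 1° of longitude spans that × cos φ = 100789.2 m, so Δλ = -186.82 / 100789.2 × 3600 = -6.673″.

Δλ = -6.67″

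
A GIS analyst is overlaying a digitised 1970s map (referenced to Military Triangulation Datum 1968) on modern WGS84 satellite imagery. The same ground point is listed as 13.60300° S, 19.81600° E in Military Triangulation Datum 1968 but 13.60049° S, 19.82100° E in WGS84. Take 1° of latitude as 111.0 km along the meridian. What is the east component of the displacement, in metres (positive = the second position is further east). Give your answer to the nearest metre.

Δφ = -13.60049° − -13.60300° = +0.00251°; Δλ = 19.82100° − 19.81600° = +0.00500°.
ΔN = Δφ × 111000 = 278.6 m; ΔE = Δλ × 111000 × cos(-13.60300°) = +0.00500 × 111000 × 0.971949 = 539.4 m.

ΔE = 539 m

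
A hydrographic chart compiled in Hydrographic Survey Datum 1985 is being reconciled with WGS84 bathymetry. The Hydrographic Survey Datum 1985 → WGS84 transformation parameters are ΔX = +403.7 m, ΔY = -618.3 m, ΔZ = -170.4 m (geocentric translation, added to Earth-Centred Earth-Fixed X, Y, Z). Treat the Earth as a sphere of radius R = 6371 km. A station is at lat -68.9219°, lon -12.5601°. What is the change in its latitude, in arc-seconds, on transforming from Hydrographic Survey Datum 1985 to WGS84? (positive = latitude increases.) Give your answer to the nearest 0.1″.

sin φ = -0.933091, cos φ = 0.359640, sin λ = -0.217464, cos λ = 0.976068.
North component: ΔN = −sin φ cos λ·ΔX − sin φ sin λ·ΔY + cos φ·ΔZ = −(-0.933091)(0.976068)(403.7) − (-0.933091)(-0.217464)(-618.3) + (0.359640)(-170.4) = 431.85 m.
1° of latitude spans πR/180 = 111195 m, so Δφ = 431.85 / 111195 × 3600 = 13.981″.

Δφ = 14.0″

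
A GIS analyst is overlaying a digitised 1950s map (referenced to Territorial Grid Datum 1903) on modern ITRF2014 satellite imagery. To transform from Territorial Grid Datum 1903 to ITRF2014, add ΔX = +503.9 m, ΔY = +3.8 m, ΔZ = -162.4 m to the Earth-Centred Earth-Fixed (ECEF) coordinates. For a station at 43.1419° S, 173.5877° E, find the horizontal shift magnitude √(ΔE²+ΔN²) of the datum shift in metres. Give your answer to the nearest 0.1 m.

The local east axis at (φ, λ) is (−sin λ, cos λ, 0), so ΔE = −sin(173.5877°)·503.9 + cos(173.5877°)·3.8 = -60.05 m.
The local north axis is (−sin φ cos λ, −sin φ sin λ, cos φ), giving ΔN = -342.415 + 0.290 − 118.497 = -460.62 m.
Horizontal magnitude = √(ΔE² + ΔN²) = √((-60.05)² + (-460.62)²) = 464.52 m.

464.5 m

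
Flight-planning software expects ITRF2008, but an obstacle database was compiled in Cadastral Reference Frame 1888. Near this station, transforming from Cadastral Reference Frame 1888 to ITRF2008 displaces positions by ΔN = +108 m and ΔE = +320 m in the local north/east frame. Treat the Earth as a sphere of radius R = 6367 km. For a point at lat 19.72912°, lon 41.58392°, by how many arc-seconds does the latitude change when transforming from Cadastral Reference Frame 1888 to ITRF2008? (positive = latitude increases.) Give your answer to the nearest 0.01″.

Δφ = 3.50″

On a sphere of radius R, 1 rad of latitude = R, so Δφ = ΔN / R = 108.0 / 6367000 = 1.6962e-05 rad = 3.499″.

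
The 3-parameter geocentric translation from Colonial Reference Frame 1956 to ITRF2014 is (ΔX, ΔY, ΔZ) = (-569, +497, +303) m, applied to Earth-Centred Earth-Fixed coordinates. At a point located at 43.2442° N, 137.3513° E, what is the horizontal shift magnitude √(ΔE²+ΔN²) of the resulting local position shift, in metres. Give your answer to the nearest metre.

297 m

At φ = 43.2442°, λ = 137.3513°: sin φ = 0.685109, cos φ = 0.728440, sin λ = 0.677501, cos λ = -0.735521.
ΔE = −sin λ·ΔX + cos λ·ΔY = −(0.677501)·(-569) + (-0.735521)·(497) = 19.94 m.
ΔN = −sin φ cos λ·ΔX − sin φ sin λ·ΔY + cos φ·ΔZ = −(0.685109)(-0.735521)(-569) − (0.685109)(0.677501)(497) + (0.728440)(303) = -296.70 m.
Horizontal magnitude = √(ΔE² + ΔN²) = √(19.94² + (-296.70)²) = 297.37 m.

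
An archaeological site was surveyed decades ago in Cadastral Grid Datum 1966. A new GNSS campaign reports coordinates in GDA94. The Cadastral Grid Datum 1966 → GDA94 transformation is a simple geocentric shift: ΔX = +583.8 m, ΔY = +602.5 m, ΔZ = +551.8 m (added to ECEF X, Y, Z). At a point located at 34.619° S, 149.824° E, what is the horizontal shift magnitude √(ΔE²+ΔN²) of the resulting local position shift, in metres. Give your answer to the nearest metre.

The local east axis at (φ, λ) is (−sin λ, cos λ, 0), so ΔE = −sin(149.824°)·583.8 + cos(149.824°)·602.5 = -814.30 m.
The local north axis is (−sin φ cos λ, −sin φ sin λ, cos φ), giving ΔN = -286.721 + 172.055 + 454.103 = 339.44 m.
Horizontal magnitude = √(ΔE² + ΔN²) = √((-814.30)² + 339.44²) = 882.22 m.

882 m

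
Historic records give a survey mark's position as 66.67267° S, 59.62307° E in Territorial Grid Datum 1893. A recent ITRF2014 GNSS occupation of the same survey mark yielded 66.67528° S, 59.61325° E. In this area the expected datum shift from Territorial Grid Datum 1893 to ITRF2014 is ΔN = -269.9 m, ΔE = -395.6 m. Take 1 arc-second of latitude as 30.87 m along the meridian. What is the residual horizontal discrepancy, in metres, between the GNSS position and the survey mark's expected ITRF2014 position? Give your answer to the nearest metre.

42 m

Observed coordinate differences: Δφ = -0.00261°, Δλ = -0.00982°.
Converting to metres (1° lat = 111132 m, cos φ = 0.395984): observed ΔN = -290.1 m, observed ΔE = -432.1 m.
Subtracting the expected shift leaves a residual of -290.1 − (-269.9) = -20.2 m north and -432.1 − (-395.6) = -36.5 m east.
Residual distance = √((-20.2)² + (-36.5)²) = 41.7 m.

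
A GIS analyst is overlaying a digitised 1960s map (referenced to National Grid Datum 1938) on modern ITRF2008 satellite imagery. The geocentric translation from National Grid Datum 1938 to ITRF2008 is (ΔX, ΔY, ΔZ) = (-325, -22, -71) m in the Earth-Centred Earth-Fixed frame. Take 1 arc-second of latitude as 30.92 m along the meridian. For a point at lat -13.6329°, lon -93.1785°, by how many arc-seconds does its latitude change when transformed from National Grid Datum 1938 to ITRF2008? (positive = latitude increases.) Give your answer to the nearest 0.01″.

sin φ = -0.235700, cos φ = 0.971826, sin λ = -0.998462, cos λ = -0.055447.
North component: ΔN = −sin φ cos λ·ΔX − sin φ sin λ·ΔY + cos φ·ΔZ = −(-0.235700)(-0.055447)(-325) − (-0.235700)(-0.998462)(-22) + (0.971826)(-71) = -59.57 m.
1° of latitude spans 3600 × 30.92 = 111312 m, so Δφ = -59.57 / 111312 × 3600 = -1.927″.

Δφ = -1.93″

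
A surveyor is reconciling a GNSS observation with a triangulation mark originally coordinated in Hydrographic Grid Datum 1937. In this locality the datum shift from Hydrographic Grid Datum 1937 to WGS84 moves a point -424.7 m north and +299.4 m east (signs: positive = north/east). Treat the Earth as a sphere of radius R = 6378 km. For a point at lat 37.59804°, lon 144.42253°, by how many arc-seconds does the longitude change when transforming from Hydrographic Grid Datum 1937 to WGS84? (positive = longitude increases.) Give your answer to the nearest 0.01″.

Δλ = 12.22″

At latitude 37.59804°, cos φ = 0.792311.
One radian of longitude at latitude φ spans R cos φ, so Δλ = ΔE / (R cos φ) = 299.4 / (6378000 × 0.792311) = 5.9248e-05 rad = 12.221″.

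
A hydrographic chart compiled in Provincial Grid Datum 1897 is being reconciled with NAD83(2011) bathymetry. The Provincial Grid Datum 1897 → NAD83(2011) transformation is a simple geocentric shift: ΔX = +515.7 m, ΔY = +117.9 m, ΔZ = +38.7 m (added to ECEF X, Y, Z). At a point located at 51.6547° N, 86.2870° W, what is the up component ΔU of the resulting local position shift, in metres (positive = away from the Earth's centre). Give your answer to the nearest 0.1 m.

The local up (radial) axis is (cos φ cos λ, cos φ sin λ, sin φ), giving ΔU = 20.719 − 72.992 + 30.352 = -21.92 m.

ΔU = -21.9 m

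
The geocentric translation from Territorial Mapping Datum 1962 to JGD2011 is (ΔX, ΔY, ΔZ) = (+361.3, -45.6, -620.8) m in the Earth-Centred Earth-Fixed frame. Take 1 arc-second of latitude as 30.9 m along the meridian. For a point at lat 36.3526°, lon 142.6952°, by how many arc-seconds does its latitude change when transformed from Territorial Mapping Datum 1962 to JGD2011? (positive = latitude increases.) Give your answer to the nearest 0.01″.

Δφ = -10.14″

sin φ = 0.592753, cos φ = 0.805384, sin λ = 0.606055, cos λ = -0.795423.
North component: ΔN = −sin φ cos λ·ΔX − sin φ sin λ·ΔY + cos φ·ΔZ = −(0.592753)(-0.795423)(361.3) − (0.592753)(0.606055)(-45.6) + (0.805384)(-620.8) = -313.25 m.
1° of latitude spans 3600 × 30.90 = 111240 m, so Δφ = -313.25 / 111240 × 3600 = -10.138″.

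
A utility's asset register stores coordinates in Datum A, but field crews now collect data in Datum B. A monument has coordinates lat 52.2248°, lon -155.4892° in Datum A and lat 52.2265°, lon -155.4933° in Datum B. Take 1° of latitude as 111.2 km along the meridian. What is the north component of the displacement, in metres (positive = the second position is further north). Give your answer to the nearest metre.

Δφ = 52.2265° − 52.2248° = +0.0017°; Δλ = -155.4933° − -155.4892° = -0.0041°.
ΔN = Δφ × 111200 = 189.0 m; ΔE = Δλ × 111200 × cos(52.2248°) = -0.0041 × 111200 × 0.612565 = -279.3 m.

ΔN = 189 m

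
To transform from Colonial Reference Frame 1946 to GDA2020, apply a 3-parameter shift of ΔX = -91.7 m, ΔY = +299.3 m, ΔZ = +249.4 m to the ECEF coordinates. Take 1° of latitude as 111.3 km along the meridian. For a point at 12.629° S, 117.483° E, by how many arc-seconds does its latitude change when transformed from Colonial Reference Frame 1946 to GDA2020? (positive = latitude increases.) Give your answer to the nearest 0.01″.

Δφ = 10.05″

sin φ = -0.218637, cos φ = 0.975806, sin λ = 0.887148, cos λ = -0.461485.
North component: ΔN = −sin φ cos λ·ΔX − sin φ sin λ·ΔY + cos φ·ΔZ = −(-0.218637)(-0.461485)(-91.7) − (-0.218637)(0.887148)(299.3) + (0.975806)(249.4) = 310.67 m.
1° of latitude spans 111300 m, so Δφ = 310.67 / 111300 × 3600 = 10.049″.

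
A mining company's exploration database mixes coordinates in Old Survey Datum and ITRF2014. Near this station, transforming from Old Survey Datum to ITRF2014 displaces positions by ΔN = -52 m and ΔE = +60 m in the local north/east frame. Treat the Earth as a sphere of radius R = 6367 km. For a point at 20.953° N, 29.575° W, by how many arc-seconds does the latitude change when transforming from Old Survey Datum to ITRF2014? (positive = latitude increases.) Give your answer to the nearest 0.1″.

On a sphere of radius R, 1 rad of latitude = R, so Δφ = ΔN / R = -52.0 / 6367000 = -8.1671e-06 rad = -1.685″.

Δφ = -1.7″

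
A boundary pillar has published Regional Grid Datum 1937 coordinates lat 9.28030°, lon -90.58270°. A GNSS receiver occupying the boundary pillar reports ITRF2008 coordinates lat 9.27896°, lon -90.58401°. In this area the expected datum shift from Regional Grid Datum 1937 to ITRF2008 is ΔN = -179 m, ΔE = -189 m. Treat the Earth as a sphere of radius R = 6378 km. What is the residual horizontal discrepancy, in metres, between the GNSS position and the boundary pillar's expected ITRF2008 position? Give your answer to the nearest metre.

Observed coordinate differences: Δφ = -0.00134°, Δλ = -0.00131°.
Converting to metres (1° lat = 111317 m, cos φ = 0.986911): observed ΔN = -149.2 m, observed ΔE = -143.9 m.
Subtracting the expected shift leaves a residual of -149.2 − (-179) = 29.8 m north and -143.9 − (-189) = 45.1 m east.
Residual distance = √(29.8² + 45.1²) = 54.1 m.

54 m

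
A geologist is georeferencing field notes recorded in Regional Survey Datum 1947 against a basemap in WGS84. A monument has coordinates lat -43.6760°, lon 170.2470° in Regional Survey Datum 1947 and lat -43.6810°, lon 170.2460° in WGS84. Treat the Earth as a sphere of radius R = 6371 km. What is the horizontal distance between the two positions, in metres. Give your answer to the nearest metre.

562 m

Δφ = -43.6810° − -43.6760° = -0.0050°; Δλ = 170.2460° − 170.2470° = -0.0010°.
1° along a meridian = πR/180 = 111195 m.
ΔN = Δφ × 111195 = -556.0 m; ΔE = Δλ × 111195 × cos(-43.6760°) = -0.0010 × 111195 × 0.723256 = -80.4 m.
Distance = √(ΔE² + ΔN²) = √((-80.4)² + (-556.0)²) = 561.8 m.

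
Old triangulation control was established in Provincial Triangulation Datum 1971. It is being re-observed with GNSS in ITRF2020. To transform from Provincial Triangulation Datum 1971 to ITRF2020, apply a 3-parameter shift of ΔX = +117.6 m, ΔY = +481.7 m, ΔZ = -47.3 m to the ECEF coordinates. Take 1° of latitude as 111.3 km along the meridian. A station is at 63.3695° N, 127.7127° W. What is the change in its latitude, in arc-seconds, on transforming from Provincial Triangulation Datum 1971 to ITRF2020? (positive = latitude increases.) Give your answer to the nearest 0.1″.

Δφ = 12.4″

sin φ = 0.893916, cos φ = 0.448235, sin λ = -0.791088, cos λ = -0.611702.
North component: ΔN = −sin φ cos λ·ΔX − sin φ sin λ·ΔY + cos φ·ΔZ = −(0.893916)(-0.611702)(117.6) − (0.893916)(-0.791088)(481.7) + (0.448235)(-47.3) = 383.75 m.
1° of latitude spans 111300 m, so Δφ = 383.75 / 111300 × 3600 = 12.412″.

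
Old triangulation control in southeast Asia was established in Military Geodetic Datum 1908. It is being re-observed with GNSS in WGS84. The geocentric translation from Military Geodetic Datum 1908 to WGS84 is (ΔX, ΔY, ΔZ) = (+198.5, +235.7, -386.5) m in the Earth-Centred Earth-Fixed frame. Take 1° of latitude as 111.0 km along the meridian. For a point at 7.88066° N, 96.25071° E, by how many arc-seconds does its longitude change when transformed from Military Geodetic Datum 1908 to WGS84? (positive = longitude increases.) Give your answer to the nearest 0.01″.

sin φ = 0.137110, cos φ = 0.990556, sin λ = 0.994055, cos λ = -0.108879.
East component: ΔE = −sin λ·ΔX + cos λ·ΔY = −(0.994055)(198.5) + (-0.108879)(235.7) = -222.98 m.
1° of latitude spans 111000 m; at latitude φ, 1° of longitude spans that × cos φ = 109951.7 m, so Δλ = -222.98 / 109951.7 × 3600 = -7.301″.

Δλ = -7.30″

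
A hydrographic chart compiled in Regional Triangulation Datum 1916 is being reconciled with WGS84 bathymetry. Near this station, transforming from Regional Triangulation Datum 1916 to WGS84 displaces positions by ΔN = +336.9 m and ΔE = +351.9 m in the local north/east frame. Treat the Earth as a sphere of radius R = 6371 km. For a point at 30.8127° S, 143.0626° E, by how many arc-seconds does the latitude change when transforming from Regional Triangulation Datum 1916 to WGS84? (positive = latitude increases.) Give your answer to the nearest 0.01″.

Δφ = 10.91″

On a sphere of radius R, 1 rad of latitude = R, so Δφ = ΔN / R = 336.9 / 6371000 = 5.2880e-05 rad = 10.907″.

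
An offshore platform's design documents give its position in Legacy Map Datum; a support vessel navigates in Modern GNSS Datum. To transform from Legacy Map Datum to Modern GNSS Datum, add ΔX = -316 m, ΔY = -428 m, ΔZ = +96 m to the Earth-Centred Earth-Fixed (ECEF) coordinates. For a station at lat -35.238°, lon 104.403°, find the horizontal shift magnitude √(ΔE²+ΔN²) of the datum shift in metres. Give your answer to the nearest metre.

The local east axis at (φ, λ) is (−sin λ, cos λ, 0), so ΔE = −sin(104.403°)·(-316) + cos(104.403°)·(-428) = 412.53 m.
The local north axis is (−sin φ cos λ, −sin φ sin λ, cos φ), giving ΔN = 45.351 − 239.183 + 78.409 = -115.42 m.
Horizontal magnitude = √(ΔE² + ΔN²) = √(412.53² + (-115.42)²) = 428.37 m.

428 m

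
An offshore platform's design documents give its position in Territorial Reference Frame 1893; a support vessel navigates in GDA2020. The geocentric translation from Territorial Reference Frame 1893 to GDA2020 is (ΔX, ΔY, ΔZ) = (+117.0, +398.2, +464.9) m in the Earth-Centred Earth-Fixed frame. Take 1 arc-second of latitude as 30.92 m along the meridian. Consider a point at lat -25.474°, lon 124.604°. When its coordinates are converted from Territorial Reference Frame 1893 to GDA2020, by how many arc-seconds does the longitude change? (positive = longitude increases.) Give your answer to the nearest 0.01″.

sin φ = -0.430101, cos φ = 0.902781, sin λ = 0.823097, cos λ = -0.567901.
East component: ΔE = −sin λ·ΔX + cos λ·ΔY = −(0.823097)(117.0) + (-0.567901)(398.2) = -322.44 m.
1° of latitude spans 3600 × 30.92 = 111312 m; at latitude φ, 1° of longitude spans that × cos φ = 100490.3 m, so Δλ = -322.44 / 100490.3 × 3600 = -11.551″.

Δλ = -11.55″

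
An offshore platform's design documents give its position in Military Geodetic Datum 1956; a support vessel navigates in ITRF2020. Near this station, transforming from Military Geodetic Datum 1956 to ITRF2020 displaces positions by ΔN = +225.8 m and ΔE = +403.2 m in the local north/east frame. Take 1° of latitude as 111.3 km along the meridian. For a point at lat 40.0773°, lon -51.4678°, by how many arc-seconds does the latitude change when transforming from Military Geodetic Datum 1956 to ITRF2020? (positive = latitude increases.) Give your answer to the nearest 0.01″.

Δφ = 7.30″

1° of latitude = 111.3 km, so Δφ = 225.8 / 111300 = 0.0020288° = 7.304″.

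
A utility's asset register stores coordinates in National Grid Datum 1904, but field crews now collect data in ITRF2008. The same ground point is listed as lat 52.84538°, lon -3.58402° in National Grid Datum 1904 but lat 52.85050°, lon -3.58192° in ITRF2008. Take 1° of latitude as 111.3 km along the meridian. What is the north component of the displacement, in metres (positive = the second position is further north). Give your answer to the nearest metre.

Δφ = 52.85050° − 52.84538° = +0.00512°; Δλ = -3.58192° − -3.58402° = +0.00210°.
ΔN = Δφ × 111300 = 569.9 m; ΔE = Δλ × 111300 × cos(52.84538°) = +0.00210 × 111300 × 0.603968 = 141.2 m.

ΔN = 570 m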